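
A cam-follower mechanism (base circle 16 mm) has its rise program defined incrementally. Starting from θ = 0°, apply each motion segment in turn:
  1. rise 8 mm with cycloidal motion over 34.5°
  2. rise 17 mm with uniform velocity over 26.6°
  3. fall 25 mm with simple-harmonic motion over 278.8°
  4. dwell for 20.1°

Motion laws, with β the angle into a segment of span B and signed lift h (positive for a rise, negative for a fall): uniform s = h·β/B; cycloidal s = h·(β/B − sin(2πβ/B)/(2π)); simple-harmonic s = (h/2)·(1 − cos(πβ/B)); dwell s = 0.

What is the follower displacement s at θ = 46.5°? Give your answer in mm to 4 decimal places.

seg 1 [0°–34.5°] cycloidal, h=8: full span → s += 8 → s = 8.0000
seg 2 [34.5°–61.1°] uniform, h=17: θ=46.5° here. β=12, B=26.6. 17·12/26.6 = 7.6692 → s = 15.6692

15.6692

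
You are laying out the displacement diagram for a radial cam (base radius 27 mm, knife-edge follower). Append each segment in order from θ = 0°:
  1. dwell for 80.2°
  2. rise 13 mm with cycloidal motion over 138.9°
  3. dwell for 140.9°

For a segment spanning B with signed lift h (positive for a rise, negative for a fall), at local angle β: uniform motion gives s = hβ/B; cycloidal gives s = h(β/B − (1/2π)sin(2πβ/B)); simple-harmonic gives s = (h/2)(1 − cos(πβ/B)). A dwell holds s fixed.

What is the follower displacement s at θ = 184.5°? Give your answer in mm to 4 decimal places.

seg 1 [0°–80.2°] dwell: s stays 0.0000
seg 2 [80.2°–219.1°] cycloidal, h=13: θ=184.5° here. β=104.3, B=138.9. 13·(0.7509 − sin(2π·0.7509)/(2π)) = 11.8307 → s = 11.8307

11.8307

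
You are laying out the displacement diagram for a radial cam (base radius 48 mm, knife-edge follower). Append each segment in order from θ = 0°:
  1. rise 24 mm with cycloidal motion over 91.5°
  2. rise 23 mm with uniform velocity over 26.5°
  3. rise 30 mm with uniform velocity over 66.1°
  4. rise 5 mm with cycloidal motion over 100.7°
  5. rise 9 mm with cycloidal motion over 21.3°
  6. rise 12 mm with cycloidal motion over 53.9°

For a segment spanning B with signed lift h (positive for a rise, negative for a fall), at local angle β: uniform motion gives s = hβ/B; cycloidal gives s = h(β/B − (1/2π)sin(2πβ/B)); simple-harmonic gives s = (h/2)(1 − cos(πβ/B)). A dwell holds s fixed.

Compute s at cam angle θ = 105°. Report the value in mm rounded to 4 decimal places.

seg 1 [0°–91.5°] cycloidal, h=24: full span → s += 24 → s = 24.0000
seg 2 [91.5°–118°] uniform, h=23: θ=105° here. β=13.5, B=26.5. 23·13.5/26.5 = 11.7170 → s = 35.7170

35.7170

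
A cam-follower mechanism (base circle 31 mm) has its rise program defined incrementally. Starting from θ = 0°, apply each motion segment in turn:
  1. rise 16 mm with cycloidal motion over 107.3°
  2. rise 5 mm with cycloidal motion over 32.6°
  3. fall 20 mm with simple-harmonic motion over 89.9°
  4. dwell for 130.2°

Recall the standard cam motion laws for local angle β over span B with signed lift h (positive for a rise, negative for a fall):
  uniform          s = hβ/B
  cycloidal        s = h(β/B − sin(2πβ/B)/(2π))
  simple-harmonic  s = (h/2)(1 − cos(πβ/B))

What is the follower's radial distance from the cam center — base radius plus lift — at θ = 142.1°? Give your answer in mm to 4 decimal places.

seg 1 [0°–107.3°] cycloidal, h=16: full span → s += 16 → s = 16.0000
seg 2 [107.3°–139.9°] cycloidal, h=5: full span → s += 5 → s = 21.0000
seg 3 [139.9°–229.8°] simple-harmonic, h=-20: θ=142.1° here. β=2.2, B=89.9. -20/2·(1 − cos(π·0.0245)) = -0.0295 → s = 20.9705
radial distance = base radius + s = 31 + 20.9705 = 51.9705

51.9705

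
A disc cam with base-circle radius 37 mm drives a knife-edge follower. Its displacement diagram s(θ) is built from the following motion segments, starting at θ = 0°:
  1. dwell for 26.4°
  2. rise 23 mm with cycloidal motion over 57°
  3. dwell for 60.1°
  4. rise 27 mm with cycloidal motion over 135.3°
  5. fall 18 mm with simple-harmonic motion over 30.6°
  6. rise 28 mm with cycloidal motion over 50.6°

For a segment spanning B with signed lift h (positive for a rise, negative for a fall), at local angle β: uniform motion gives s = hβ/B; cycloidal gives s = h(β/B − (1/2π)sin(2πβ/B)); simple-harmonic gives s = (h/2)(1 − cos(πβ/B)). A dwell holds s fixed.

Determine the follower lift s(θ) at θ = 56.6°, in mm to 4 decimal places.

seg 1 [0°–26.4°] dwell: s stays 0.0000
seg 2 [26.4°–83.4°] cycloidal, h=23: θ=56.6° here. β=30.2, B=57. 23·(0.5298 − sin(2π·0.5298)/(2π)) = 12.8679 → s = 12.8679

12.8679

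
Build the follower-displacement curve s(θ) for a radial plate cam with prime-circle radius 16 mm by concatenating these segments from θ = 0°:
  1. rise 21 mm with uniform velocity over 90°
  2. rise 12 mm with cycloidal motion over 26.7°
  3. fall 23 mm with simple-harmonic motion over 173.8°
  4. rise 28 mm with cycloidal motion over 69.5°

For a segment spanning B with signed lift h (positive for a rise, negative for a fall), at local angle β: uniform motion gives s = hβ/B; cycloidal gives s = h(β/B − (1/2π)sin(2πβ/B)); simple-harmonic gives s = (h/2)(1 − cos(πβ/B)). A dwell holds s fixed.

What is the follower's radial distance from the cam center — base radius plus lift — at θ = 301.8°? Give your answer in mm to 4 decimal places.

seg 1 [0°–90°] uniform, h=21: full span → s += 21 → s = 21.0000
seg 2 [90°–116.7°] cycloidal, h=12: full span → s += 12 → s = 33.0000
seg 3 [116.7°–290.5°] simple-harmonic, h=-23: full span → s += -23 → s = 10.0000
seg 4 [290.5°–360°] cycloidal, h=28: θ=301.8° here. β=11.3, B=69.5. 28·(0.1626 − sin(2π·0.1626)/(2π)) = 0.7515 → s = 10.7515
radial distance = base radius + s = 16 + 10.7515 = 26.7515

26.7515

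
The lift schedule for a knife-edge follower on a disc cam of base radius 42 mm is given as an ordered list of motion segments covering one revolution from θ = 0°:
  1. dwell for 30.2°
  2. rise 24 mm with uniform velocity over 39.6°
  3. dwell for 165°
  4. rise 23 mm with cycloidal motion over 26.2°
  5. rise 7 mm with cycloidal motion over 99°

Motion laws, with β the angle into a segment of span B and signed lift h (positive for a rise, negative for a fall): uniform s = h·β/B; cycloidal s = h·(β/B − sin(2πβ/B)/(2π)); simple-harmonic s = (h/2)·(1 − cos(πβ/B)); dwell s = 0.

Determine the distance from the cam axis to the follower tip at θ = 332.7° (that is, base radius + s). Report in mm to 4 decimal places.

seg 1 [0°–30.2°] dwell: s stays 0.0000
seg 2 [30.2°–69.8°] uniform, h=24: full span → s += 24 → s = 24.0000
seg 3 [69.8°–234.8°] dwell: s stays 24.0000
seg 4 [234.8°–261°] cycloidal, h=23: full span → s += 23 → s = 47.0000
seg 5 [261°–360°] cycloidal, h=7: θ=332.7° here. β=71.7, B=99. 7·(0.7242 − sin(2π·0.7242)/(2π)) = 6.1692 → s = 53.1692
radial distance = base radius + s = 42 + 53.1692 = 95.1692

95.1692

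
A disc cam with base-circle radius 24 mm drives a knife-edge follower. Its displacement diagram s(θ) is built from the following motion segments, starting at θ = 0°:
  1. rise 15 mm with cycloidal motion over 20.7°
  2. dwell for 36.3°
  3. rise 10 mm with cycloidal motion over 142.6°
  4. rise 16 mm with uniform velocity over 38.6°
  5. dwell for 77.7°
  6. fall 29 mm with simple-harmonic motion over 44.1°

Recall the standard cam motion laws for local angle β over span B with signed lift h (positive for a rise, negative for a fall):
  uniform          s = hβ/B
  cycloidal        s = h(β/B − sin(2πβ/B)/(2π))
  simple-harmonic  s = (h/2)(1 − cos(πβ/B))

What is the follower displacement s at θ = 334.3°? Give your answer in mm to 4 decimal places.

seg 1 [0°–20.7°] cycloidal, h=15: full span → s += 15 → s = 15.0000
seg 2 [20.7°–57°] dwell: s stays 15.0000
seg 3 [57°–199.6°] cycloidal, h=10: full span → s += 10 → s = 25.0000
seg 4 [199.6°–238.2°] uniform, h=16: full span → s += 16 → s = 41.0000
seg 5 [238.2°–315.9°] dwell: s stays 41.0000
seg 6 [315.9°–360°] simple-harmonic, h=-29: θ=334.3° here. β=18.4, B=44.1. -29/2·(1 − cos(π·0.4172)) = -10.7721 → s = 30.2279

30.2279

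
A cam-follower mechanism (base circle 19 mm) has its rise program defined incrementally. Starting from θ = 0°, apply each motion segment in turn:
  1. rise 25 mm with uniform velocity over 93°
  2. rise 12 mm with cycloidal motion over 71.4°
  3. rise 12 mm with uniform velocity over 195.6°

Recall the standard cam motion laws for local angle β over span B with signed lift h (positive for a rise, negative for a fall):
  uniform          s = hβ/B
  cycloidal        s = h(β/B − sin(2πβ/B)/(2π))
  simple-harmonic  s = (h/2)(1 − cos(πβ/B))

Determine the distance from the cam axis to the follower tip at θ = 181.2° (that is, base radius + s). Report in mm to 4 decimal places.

seg 1 [0°–93°] uniform, h=25: full span → s += 25 → s = 25.0000
seg 2 [93°–164.4°] cycloidal, h=12: full span → s += 12 → s = 37.0000
seg 3 [164.4°–360°] uniform, h=12: θ=181.2° here. β=16.8, B=195.6. 12·16.8/195.6 = 1.0307 → s = 38.0307
radial distance = base radius + s = 19 + 38.0307 = 57.0307

57.0307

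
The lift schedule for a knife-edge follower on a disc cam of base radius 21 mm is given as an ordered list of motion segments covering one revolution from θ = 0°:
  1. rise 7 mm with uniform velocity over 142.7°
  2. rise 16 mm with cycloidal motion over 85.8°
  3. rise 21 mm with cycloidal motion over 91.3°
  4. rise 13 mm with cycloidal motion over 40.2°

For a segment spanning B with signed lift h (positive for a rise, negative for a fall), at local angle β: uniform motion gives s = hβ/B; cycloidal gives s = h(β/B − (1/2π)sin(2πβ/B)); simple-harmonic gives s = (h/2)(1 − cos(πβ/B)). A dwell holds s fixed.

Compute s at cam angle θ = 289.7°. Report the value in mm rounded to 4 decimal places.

seg 1 [0°–142.7°] uniform, h=7: full span → s += 7 → s = 7.0000
seg 2 [142.7°–228.5°] cycloidal, h=16: full span → s += 16 → s = 23.0000
seg 3 [228.5°–319.8°] cycloidal, h=21: θ=289.7° here. β=61.2, B=91.3. 21·(0.6703 − sin(2π·0.6703)/(2π)) = 17.0087 → s = 40.0087

40.0087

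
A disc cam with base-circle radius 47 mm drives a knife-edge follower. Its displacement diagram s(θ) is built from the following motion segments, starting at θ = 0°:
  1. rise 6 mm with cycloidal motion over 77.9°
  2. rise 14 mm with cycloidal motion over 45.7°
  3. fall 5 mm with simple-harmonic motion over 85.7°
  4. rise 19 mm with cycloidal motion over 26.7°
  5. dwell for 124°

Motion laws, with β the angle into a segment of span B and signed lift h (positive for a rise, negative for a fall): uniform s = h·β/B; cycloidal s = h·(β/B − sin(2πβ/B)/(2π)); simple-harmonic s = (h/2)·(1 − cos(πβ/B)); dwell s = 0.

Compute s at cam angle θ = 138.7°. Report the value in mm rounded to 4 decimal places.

seg 1 [0°–77.9°] cycloidal, h=6: full span → s += 6 → s = 6.0000
seg 2 [77.9°–123.6°] cycloidal, h=14: full span → s += 14 → s = 20.0000
seg 3 [123.6°–209.3°] simple-harmonic, h=-5: θ=138.7° here. β=15.1, B=85.7. -5/2·(1 − cos(π·0.1762)) = -0.3733 → s = 19.6267

19.6267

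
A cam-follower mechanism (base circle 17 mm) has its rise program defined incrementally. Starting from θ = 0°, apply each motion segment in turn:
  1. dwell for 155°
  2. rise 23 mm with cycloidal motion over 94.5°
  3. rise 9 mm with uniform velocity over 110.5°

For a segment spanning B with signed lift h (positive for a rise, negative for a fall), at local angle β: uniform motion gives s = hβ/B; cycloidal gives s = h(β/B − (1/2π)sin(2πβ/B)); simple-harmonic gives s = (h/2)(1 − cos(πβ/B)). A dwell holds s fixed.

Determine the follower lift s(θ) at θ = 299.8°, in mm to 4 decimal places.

seg 1 [0°–155°] dwell: s stays 0.0000
seg 2 [155°–249.5°] cycloidal, h=23: full span → s += 23 → s = 23.0000
seg 3 [249.5°–360°] uniform, h=9: θ=299.8° here. β=50.3, B=110.5. 9·50.3/110.5 = 4.0968 → s = 27.0968

27.0968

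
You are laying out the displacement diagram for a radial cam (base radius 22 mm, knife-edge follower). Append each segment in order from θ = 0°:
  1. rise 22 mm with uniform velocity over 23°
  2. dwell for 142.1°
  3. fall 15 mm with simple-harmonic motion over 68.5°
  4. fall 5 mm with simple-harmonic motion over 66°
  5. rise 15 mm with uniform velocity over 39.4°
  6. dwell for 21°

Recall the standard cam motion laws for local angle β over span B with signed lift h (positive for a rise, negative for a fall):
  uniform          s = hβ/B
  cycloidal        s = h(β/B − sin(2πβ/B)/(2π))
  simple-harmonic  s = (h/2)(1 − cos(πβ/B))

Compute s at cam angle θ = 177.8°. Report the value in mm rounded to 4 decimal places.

seg 1 [0°–23°] uniform, h=22: full span → s += 22 → s = 22.0000
seg 2 [23°–165.1°] dwell: s stays 22.0000
seg 3 [165.1°–233.6°] simple-harmonic, h=-15: θ=177.8° here. β=12.7, B=68.5. -15/2·(1 − cos(π·0.1854)) = -1.2366 → s = 20.7634

20.7634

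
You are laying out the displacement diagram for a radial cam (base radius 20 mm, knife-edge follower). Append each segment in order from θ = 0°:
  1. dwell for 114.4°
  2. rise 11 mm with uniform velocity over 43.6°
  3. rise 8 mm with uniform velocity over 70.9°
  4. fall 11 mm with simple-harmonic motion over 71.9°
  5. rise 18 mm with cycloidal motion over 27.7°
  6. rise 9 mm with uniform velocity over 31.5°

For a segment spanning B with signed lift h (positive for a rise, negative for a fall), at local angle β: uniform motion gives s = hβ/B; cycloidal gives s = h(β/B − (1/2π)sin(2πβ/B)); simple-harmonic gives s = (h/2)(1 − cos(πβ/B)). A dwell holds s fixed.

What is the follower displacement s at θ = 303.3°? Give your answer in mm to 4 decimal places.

seg 1 [0°–114.4°] dwell: s stays 0.0000
seg 2 [114.4°–158°] uniform, h=11: full span → s += 11 → s = 11.0000
seg 3 [158°–228.9°] uniform, h=8: full span → s += 8 → s = 19.0000
seg 4 [228.9°–300.8°] simple-harmonic, h=-11: full span → s += -11 → s = 8.0000
seg 5 [300.8°–328.5°] cycloidal, h=18: θ=303.3° here. β=2.5, B=27.7. 18·(0.0903 − sin(2π·0.0903)/(2π)) = 0.0857 → s = 8.0857

8.0857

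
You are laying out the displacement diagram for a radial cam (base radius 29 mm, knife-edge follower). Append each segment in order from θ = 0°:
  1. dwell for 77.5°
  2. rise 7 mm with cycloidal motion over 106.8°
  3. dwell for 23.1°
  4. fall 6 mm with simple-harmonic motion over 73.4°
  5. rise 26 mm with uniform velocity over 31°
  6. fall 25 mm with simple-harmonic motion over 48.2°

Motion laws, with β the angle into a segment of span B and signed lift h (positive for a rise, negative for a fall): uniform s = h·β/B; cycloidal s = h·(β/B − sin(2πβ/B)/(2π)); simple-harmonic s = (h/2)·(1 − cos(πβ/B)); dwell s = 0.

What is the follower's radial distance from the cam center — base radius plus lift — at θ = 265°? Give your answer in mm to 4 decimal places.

seg 1 [0°–77.5°] dwell: s stays 0.0000
seg 2 [77.5°–184.3°] cycloidal, h=7: full span → s += 7 → s = 7.0000
seg 3 [184.3°–207.4°] dwell: s stays 7.0000
seg 4 [207.4°–280.8°] simple-harmonic, h=-6: θ=265° here. β=57.6, B=73.4. -6/2·(1 − cos(π·0.7847)) = -5.3398 → s = 1.6602
radial distance = base radius + s = 29 + 1.6602 = 30.6602

30.6602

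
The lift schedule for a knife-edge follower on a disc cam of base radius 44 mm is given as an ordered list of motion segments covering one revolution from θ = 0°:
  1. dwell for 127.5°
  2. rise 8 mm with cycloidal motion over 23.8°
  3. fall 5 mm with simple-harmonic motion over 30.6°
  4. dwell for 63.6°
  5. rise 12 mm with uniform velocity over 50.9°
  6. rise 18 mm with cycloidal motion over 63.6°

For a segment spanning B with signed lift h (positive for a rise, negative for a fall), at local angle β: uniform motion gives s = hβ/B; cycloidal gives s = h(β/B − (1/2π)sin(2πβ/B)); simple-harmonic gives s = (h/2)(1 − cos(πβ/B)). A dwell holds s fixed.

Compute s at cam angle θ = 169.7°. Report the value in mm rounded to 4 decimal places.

seg 1 [0°–127.5°] dwell: s stays 0.0000
seg 2 [127.5°–151.3°] cycloidal, h=8: full span → s += 8 → s = 8.0000
seg 3 [151.3°–181.9°] simple-harmonic, h=-5: θ=169.7° here. β=18.4, B=30.6. -5/2·(1 − cos(π·0.6013)) = -3.2823 → s = 4.7177

4.7177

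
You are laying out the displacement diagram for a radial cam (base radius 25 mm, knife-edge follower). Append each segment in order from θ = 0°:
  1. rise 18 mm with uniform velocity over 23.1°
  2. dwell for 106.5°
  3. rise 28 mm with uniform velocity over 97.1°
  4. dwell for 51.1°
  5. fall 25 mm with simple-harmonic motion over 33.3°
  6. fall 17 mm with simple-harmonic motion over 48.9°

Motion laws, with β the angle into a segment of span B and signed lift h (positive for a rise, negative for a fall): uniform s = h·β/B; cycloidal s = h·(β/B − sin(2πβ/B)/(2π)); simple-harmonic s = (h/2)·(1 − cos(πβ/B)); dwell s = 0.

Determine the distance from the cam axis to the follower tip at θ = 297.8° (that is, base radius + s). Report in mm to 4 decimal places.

seg 1 [0°–23.1°] uniform, h=18: full span → s += 18 → s = 18.0000
seg 2 [23.1°–129.6°] dwell: s stays 18.0000
seg 3 [129.6°–226.7°] uniform, h=28: full span → s += 28 → s = 46.0000
seg 4 [226.7°–277.8°] dwell: s stays 46.0000
seg 5 [277.8°–311.1°] simple-harmonic, h=-25: θ=297.8° here. β=20, B=33.3. -25/2·(1 − cos(π·0.6006)) = -16.3851 → s = 29.6149
radial distance = base radius + s = 25 + 29.6149 = 54.6149

54.6149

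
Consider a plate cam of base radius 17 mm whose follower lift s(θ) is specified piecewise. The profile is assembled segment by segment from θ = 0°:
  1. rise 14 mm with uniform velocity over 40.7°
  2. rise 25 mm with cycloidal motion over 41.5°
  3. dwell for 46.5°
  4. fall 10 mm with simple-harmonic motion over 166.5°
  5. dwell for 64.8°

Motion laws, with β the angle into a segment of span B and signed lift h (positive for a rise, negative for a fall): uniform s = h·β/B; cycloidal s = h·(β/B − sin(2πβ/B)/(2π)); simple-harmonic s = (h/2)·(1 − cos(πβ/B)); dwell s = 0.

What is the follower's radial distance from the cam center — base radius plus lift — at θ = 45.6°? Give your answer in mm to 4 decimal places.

seg 1 [0°–40.7°] uniform, h=14: full span → s += 14 → s = 14.0000
seg 2 [40.7°–82.2°] cycloidal, h=25: θ=45.6° here. β=4.9, B=41.5. 25·(0.1181 − sin(2π·0.1181)/(2π)) = 0.2634 → s = 14.2634
radial distance = base radius + s = 17 + 14.2634 = 31.2634

31.2634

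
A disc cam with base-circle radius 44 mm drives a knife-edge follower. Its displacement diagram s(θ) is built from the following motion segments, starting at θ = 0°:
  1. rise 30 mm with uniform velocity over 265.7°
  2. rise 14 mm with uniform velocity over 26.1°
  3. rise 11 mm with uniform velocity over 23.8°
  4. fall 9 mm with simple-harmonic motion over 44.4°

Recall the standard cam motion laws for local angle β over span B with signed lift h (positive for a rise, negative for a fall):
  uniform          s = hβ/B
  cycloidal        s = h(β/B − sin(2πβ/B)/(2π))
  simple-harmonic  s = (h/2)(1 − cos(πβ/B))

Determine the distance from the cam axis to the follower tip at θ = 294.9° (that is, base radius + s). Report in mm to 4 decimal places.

seg 1 [0°–265.7°] uniform, h=30: full span → s += 30 → s = 30.0000
seg 2 [265.7°–291.8°] uniform, h=14: full span → s += 14 → s = 44.0000
seg 3 [291.8°–315.6°] uniform, h=11: θ=294.9° here. β=3.1, B=23.8. 11·3.1/23.8 = 1.4328 → s = 45.4328
radial distance = base radius + s = 44 + 45.4328 = 89.4328

89.4328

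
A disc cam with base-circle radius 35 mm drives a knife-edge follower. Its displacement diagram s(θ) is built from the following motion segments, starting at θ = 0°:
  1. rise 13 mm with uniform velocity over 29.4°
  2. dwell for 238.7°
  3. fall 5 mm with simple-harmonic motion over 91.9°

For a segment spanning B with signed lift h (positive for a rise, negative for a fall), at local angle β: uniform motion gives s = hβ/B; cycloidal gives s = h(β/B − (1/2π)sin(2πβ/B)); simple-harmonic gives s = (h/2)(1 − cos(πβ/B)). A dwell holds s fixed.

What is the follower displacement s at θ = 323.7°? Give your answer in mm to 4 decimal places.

seg 1 [0°–29.4°] uniform, h=13: full span → s += 13 → s = 13.0000
seg 2 [29.4°–268.1°] dwell: s stays 13.0000
seg 3 [268.1°–360°] simple-harmonic, h=-5: θ=323.7° here. β=55.6, B=91.9. -5/2·(1 − cos(π·0.6050)) = -3.3098 → s = 9.6902

9.6902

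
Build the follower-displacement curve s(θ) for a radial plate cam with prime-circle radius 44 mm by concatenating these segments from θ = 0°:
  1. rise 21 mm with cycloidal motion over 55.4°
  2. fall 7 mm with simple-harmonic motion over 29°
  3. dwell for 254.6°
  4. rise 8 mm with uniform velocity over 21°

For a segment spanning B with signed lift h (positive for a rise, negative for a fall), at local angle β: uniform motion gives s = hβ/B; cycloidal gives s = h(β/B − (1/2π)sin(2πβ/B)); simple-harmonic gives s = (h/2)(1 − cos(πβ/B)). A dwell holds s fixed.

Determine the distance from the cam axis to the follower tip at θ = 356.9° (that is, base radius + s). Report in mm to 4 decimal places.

seg 1 [0°–55.4°] cycloidal, h=21: full span → s += 21 → s = 21.0000
seg 2 [55.4°–84.4°] simple-harmonic, h=-7: full span → s += -7 → s = 14.0000
seg 3 [84.4°–339°] dwell: s stays 14.0000
seg 4 [339°–360°] uniform, h=8: θ=356.9° here. β=17.9, B=21. 8·17.9/21 = 6.8190 → s = 20.8190
radial distance = base radius + s = 44 + 20.8190 = 64.8190

64.8190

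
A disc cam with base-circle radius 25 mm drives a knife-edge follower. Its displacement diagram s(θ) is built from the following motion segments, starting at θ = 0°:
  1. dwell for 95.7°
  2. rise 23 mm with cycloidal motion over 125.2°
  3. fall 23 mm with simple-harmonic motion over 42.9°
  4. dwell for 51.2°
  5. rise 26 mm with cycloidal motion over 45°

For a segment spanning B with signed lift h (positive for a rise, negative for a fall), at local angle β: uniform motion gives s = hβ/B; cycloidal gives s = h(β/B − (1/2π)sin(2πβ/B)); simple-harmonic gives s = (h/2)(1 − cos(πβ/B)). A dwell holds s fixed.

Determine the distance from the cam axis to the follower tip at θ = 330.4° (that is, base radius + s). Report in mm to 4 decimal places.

seg 1 [0°–95.7°] dwell: s stays 0.0000
seg 2 [95.7°–220.9°] cycloidal, h=23: full span → s += 23 → s = 23.0000
seg 3 [220.9°–263.8°] simple-harmonic, h=-23: full span → s += -23 → s = 0.0000
seg 4 [263.8°–315°] dwell: s stays 0.0000
seg 5 [315°–360°] cycloidal, h=26: θ=330.4° here. β=15.4, B=45. 26·(0.3422 − sin(2π·0.3422)/(2π)) = 5.4352 → s = 5.4352
radial distance = base radius + s = 25 + 5.4352 = 30.4352

30.4352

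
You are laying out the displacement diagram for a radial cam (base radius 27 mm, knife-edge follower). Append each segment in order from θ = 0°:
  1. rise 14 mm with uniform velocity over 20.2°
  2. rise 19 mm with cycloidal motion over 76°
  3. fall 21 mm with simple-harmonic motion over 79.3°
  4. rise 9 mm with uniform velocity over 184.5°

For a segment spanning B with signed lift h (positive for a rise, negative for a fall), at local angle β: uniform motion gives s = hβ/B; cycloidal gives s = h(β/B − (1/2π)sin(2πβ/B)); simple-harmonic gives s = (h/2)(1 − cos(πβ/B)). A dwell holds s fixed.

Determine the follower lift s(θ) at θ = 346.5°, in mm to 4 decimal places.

seg 1 [0°–20.2°] uniform, h=14: full span → s += 14 → s = 14.0000
seg 2 [20.2°–96.2°] cycloidal, h=19: full span → s += 19 → s = 33.0000
seg 3 [96.2°–175.5°] simple-harmonic, h=-21: full span → s += -21 → s = 12.0000
seg 4 [175.5°–360°] uniform, h=9: θ=346.5° here. β=171, B=184.5. 9·171/184.5 = 8.3415 → s = 20.3415

20.3415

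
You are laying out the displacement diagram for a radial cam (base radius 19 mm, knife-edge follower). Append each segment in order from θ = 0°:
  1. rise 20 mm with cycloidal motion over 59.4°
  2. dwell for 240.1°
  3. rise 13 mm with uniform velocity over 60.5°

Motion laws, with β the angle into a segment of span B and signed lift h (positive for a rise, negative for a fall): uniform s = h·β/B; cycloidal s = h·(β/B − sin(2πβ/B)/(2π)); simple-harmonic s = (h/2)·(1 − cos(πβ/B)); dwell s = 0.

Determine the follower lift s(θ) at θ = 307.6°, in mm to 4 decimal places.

seg 1 [0°–59.4°] cycloidal, h=20: full span → s += 20 → s = 20.0000
seg 2 [59.4°–299.5°] dwell: s stays 20.0000
seg 3 [299.5°–360°] uniform, h=13: θ=307.6° here. β=8.1, B=60.5. 13·8.1/60.5 = 1.7405 → s = 21.7405

21.7405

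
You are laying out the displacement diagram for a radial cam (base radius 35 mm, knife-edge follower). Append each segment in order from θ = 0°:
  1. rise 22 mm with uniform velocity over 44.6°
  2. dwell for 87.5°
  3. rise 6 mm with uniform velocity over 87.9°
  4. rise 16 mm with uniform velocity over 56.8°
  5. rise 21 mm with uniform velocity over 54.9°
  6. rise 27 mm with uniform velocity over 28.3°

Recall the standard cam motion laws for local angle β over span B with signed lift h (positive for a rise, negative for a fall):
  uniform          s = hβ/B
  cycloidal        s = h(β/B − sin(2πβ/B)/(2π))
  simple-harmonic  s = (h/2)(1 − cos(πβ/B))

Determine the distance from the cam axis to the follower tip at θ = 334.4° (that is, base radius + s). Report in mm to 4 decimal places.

seg 1 [0°–44.6°] uniform, h=22: full span → s += 22 → s = 22.0000
seg 2 [44.6°–132.1°] dwell: s stays 22.0000
seg 3 [132.1°–220°] uniform, h=6: full span → s += 6 → s = 28.0000
seg 4 [220°–276.8°] uniform, h=16: full span → s += 16 → s = 44.0000
seg 5 [276.8°–331.7°] uniform, h=21: full span → s += 21 → s = 65.0000
seg 6 [331.7°–360°] uniform, h=27: θ=334.4° here. β=2.7, B=28.3. 27·2.7/28.3 = 2.5760 → s = 67.5760
radial distance = base radius + s = 35 + 67.5760 = 102.5760

102.5760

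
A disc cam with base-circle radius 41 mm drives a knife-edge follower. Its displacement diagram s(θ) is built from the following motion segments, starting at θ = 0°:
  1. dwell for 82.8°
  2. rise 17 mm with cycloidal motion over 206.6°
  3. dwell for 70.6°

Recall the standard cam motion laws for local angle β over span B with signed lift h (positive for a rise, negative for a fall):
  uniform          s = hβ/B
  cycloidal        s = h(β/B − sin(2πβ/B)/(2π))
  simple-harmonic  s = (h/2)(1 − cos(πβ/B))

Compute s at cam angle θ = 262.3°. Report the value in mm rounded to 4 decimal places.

seg 1 [0°–82.8°] dwell: s stays 0.0000
seg 2 [82.8°–289.4°] cycloidal, h=17: θ=262.3° here. β=179.5, B=206.6. 17·(0.8688 − sin(2π·0.8688)/(2π)) = 16.7560 → s = 16.7560

16.7560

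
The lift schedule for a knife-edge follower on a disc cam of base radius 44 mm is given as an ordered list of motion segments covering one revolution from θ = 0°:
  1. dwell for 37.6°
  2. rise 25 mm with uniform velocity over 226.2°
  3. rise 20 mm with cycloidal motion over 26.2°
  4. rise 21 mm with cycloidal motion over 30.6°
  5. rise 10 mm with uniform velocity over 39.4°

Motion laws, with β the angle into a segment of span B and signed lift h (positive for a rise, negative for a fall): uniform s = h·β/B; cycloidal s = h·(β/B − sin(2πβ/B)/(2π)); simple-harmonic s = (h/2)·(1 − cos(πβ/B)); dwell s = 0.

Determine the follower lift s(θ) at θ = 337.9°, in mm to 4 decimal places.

seg 1 [0°–37.6°] dwell: s stays 0.0000
seg 2 [37.6°–263.8°] uniform, h=25: full span → s += 25 → s = 25.0000
seg 3 [263.8°–290°] cycloidal, h=20: full span → s += 20 → s = 45.0000
seg 4 [290°–320.6°] cycloidal, h=21: full span → s += 21 → s = 66.0000
seg 5 [320.6°–360°] uniform, h=10: θ=337.9° here. β=17.3, B=39.4. 10·17.3/39.4 = 4.3909 → s = 70.3909

70.3909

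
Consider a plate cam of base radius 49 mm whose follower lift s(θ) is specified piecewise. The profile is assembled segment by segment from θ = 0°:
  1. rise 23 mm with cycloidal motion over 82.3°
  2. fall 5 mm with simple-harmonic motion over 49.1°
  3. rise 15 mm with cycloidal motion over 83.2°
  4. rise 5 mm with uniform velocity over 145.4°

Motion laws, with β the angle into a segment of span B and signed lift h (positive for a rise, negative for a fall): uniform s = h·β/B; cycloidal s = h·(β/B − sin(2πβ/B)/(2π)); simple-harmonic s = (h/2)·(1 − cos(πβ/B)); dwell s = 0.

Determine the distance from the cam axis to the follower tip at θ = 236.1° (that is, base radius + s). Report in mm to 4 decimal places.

seg 1 [0°–82.3°] cycloidal, h=23: full span → s += 23 → s = 23.0000
seg 2 [82.3°–131.4°] simple-harmonic, h=-5: full span → s += -5 → s = 18.0000
seg 3 [131.4°–214.6°] cycloidal, h=15: full span → s += 15 → s = 33.0000
seg 4 [214.6°–360°] uniform, h=5: θ=236.1° here. β=21.5, B=145.4. 5·21.5/145.4 = 0.7393 → s = 33.7393
radial distance = base radius + s = 49 + 33.7393 = 82.7393

82.7393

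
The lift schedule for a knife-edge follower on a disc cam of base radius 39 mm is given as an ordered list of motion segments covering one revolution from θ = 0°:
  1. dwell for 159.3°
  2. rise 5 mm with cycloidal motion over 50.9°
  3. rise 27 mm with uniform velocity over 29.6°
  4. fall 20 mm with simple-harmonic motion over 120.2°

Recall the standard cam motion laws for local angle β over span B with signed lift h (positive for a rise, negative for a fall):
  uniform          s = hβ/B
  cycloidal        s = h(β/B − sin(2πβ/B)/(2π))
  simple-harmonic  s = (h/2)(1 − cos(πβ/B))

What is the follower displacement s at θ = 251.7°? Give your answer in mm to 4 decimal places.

seg 1 [0°–159.3°] dwell: s stays 0.0000
seg 2 [159.3°–210.2°] cycloidal, h=5: full span → s += 5 → s = 5.0000
seg 3 [210.2°–239.8°] uniform, h=27: full span → s += 27 → s = 32.0000
seg 4 [239.8°–360°] simple-harmonic, h=-20: θ=251.7° here. β=11.9, B=120.2. -20/2·(1 − cos(π·0.0990)) = -0.4798 → s = 31.5202

31.5202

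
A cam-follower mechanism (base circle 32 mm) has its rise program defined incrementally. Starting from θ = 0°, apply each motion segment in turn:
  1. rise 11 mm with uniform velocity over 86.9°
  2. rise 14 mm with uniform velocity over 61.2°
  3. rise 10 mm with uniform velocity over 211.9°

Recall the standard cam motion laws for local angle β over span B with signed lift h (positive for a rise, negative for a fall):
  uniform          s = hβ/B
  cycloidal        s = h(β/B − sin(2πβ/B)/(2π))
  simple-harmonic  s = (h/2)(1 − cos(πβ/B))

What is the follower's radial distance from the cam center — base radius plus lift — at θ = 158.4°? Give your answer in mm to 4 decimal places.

seg 1 [0°–86.9°] uniform, h=11: full span → s += 11 → s = 11.0000
seg 2 [86.9°–148.1°] uniform, h=14: full span → s += 14 → s = 25.0000
seg 3 [148.1°–360°] uniform, h=10: θ=158.4° here. β=10.3, B=211.9. 10·10.3/211.9 = 0.4861 → s = 25.4861
radial distance = base radius + s = 32 + 25.4861 = 57.4861

57.4861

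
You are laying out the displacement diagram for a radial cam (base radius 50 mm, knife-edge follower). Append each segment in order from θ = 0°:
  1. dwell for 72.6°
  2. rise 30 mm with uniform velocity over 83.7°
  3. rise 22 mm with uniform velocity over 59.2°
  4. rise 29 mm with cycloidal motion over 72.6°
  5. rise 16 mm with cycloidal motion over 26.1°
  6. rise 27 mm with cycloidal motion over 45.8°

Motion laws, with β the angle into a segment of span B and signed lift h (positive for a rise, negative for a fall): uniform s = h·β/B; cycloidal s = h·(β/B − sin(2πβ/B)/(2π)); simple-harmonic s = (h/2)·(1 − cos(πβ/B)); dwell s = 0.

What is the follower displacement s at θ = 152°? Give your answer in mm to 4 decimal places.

seg 1 [0°–72.6°] dwell: s stays 0.0000
seg 2 [72.6°–156.3°] uniform, h=30: θ=152° here. β=79.4, B=83.7. 30·79.4/83.7 = 28.4588 → s = 28.4588

28.4588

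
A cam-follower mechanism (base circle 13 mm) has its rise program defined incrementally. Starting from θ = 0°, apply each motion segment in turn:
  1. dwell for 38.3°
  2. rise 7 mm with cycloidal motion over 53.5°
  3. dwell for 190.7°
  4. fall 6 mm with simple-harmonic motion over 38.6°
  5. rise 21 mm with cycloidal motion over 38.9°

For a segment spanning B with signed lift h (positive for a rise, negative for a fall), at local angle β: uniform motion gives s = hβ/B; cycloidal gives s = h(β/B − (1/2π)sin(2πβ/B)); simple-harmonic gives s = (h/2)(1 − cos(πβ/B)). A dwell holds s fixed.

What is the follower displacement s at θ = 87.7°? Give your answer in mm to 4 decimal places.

seg 1 [0°–38.3°] dwell: s stays 0.0000
seg 2 [38.3°–91.8°] cycloidal, h=7: θ=87.7° here. β=49.4, B=53.5. 7·(0.9234 − sin(2π·0.9234)/(2π)) = 6.9795 → s = 6.9795

6.9795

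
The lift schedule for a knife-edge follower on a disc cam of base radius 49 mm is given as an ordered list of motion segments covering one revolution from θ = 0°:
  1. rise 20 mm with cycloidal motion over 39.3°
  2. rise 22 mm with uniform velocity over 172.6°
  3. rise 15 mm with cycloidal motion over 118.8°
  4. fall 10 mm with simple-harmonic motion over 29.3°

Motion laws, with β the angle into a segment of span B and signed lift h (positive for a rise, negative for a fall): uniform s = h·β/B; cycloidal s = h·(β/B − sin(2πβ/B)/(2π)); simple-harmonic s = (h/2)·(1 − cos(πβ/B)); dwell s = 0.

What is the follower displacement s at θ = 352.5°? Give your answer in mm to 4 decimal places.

seg 1 [0°–39.3°] cycloidal, h=20: full span → s += 20 → s = 20.0000
seg 2 [39.3°–211.9°] uniform, h=22: full span → s += 22 → s = 42.0000
seg 3 [211.9°–330.7°] cycloidal, h=15: full span → s += 15 → s = 57.0000
seg 4 [330.7°–360°] simple-harmonic, h=-10: θ=352.5° here. β=21.8, B=29.3. -10/2·(1 − cos(π·0.7440)) = -8.4686 → s = 48.5314

48.5314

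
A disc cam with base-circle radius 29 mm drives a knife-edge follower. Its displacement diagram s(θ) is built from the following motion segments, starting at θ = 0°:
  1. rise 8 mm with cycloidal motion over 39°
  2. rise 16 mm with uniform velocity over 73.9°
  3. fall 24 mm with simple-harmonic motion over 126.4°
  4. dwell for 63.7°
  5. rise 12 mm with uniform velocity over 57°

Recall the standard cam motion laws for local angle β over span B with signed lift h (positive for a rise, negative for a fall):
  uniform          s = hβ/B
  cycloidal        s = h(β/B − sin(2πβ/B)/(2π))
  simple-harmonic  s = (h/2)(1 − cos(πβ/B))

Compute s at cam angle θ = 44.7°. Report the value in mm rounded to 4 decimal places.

seg 1 [0°–39°] cycloidal, h=8: full span → s += 8 → s = 8.0000
seg 2 [39°–112.9°] uniform, h=16: θ=44.7° here. β=5.7, B=73.9. 16·5.7/73.9 = 1.2341 → s = 9.2341

9.2341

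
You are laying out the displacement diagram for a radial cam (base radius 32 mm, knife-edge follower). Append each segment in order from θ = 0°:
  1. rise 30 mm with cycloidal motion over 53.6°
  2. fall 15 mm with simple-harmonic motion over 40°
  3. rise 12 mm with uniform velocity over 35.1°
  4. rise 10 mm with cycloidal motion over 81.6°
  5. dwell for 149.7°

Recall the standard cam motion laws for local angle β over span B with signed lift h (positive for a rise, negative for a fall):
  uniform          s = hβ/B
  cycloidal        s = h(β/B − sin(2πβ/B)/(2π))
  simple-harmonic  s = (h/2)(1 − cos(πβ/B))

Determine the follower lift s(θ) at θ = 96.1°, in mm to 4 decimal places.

seg 1 [0°–53.6°] cycloidal, h=30: full span → s += 30 → s = 30.0000
seg 2 [53.6°–93.6°] simple-harmonic, h=-15: full span → s += -15 → s = 15.0000
seg 3 [93.6°–128.7°] uniform, h=12: θ=96.1° here. β=2.5, B=35.1. 12·2.5/35.1 = 0.8547 → s = 15.8547

15.8547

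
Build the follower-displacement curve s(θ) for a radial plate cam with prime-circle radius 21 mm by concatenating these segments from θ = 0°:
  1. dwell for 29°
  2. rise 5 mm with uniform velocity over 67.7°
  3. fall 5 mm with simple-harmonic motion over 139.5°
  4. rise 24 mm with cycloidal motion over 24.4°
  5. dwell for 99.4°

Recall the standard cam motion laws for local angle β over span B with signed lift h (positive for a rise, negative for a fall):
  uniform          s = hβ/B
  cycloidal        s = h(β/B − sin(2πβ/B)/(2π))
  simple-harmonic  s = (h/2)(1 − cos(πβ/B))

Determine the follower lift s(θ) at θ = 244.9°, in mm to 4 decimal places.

seg 1 [0°–29°] dwell: s stays 0.0000
seg 2 [29°–96.7°] uniform, h=5: full span → s += 5 → s = 5.0000
seg 3 [96.7°–236.2°] simple-harmonic, h=-5: full span → s += -5 → s = 0.0000
seg 4 [236.2°–260.6°] cycloidal, h=24: θ=244.9° here. β=8.7, B=24.4. 24·(0.3566 − sin(2π·0.3566)/(2π)) = 5.5623 → s = 5.5623

5.5623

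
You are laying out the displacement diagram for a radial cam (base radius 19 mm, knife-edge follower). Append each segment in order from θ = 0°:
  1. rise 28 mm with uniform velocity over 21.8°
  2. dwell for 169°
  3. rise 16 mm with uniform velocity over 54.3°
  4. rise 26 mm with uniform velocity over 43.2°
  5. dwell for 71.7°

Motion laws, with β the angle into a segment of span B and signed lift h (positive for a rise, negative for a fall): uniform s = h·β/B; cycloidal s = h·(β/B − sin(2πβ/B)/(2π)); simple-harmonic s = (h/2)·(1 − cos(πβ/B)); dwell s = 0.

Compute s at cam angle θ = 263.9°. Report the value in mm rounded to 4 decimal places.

seg 1 [0°–21.8°] uniform, h=28: full span → s += 28 → s = 28.0000
seg 2 [21.8°–190.8°] dwell: s stays 28.0000
seg 3 [190.8°–245.1°] uniform, h=16: full span → s += 16 → s = 44.0000
seg 4 [245.1°–288.3°] uniform, h=26: θ=263.9° here. β=18.8, B=43.2. 26·18.8/43.2 = 11.3148 → s = 55.3148

55.3148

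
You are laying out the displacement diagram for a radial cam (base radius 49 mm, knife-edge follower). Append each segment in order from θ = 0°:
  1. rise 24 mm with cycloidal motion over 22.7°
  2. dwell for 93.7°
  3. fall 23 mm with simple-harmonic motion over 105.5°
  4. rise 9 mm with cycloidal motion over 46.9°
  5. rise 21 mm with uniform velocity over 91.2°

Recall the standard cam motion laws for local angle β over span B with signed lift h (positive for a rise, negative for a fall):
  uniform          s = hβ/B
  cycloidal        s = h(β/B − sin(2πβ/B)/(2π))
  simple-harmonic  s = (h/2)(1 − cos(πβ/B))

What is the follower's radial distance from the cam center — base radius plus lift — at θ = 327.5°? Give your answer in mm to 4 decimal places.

seg 1 [0°–22.7°] cycloidal, h=24: full span → s += 24 → s = 24.0000
seg 2 [22.7°–116.4°] dwell: s stays 24.0000
seg 3 [116.4°–221.9°] simple-harmonic, h=-23: full span → s += -23 → s = 1.0000
seg 4 [221.9°–268.8°] cycloidal, h=9: full span → s += 9 → s = 10.0000
seg 5 [268.8°–360°] uniform, h=21: θ=327.5° here. β=58.7, B=91.2. 21·58.7/91.2 = 13.5164 → s = 23.5164
radial distance = base radius + s = 49 + 23.5164 = 72.5164

72.5164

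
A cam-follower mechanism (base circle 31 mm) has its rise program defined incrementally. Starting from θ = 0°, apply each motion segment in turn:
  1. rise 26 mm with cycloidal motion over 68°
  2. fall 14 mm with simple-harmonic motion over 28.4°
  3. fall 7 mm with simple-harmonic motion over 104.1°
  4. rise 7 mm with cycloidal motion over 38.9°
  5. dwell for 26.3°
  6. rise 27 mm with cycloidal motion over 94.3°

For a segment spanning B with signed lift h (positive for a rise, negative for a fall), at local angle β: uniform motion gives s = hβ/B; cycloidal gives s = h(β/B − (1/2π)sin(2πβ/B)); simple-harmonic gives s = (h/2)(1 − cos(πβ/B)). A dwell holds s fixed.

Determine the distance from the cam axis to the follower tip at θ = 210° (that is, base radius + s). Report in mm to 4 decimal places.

seg 1 [0°–68°] cycloidal, h=26: full span → s += 26 → s = 26.0000
seg 2 [68°–96.4°] simple-harmonic, h=-14: full span → s += -14 → s = 12.0000
seg 3 [96.4°–200.5°] simple-harmonic, h=-7: full span → s += -7 → s = 5.0000
seg 4 [200.5°–239.4°] cycloidal, h=7: θ=210° here. β=9.5, B=38.9. 7·(0.2442 − sin(2π·0.2442)/(2π)) = 0.5962 → s = 5.5962
radial distance = base radius + s = 31 + 5.5962 = 36.5962

36.5962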